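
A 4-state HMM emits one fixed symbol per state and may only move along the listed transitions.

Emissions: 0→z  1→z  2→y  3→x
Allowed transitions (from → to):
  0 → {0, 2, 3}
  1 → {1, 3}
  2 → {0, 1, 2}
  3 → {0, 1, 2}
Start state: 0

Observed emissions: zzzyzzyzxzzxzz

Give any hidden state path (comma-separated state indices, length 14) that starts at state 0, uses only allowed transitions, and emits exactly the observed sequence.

0,0,0,2,0,0,2,1,3,1,1,3,1,1

  t0 'z' -> {0,1}, take 0 (start)
  t1 'z' -> {0,1}, take 0 (0->0 ok)
  t2 'z' -> {0,1}, take 0 (0->0 ok)
  t3 'y' -> {2}, take 2 (0->2 ok)
  t4 'z' -> {0,1}, take 0 (2->0 ok)
  t5 'z' -> {0,1}, take 0 (0->0 ok)
  t6 'y' -> {2}, take 2 (0->2 ok)
  t7 'z' -> {0,1}, take 1 (2->1 ok)
  t8 'x' -> {3}, take 3 (1->3 ok)
  t9 'z' -> {0,1}, take 1 (3->1 ok)
  t10 'z' -> {0,1}, take 1 (1->1 ok)
  t11 'x' -> {3}, take 3 (1->3 ok)
  t12 'z' -> {0,1}, take 1 (3->1 ok)
  t13 'z' -> {0,1}, take 1 (1->1 ok)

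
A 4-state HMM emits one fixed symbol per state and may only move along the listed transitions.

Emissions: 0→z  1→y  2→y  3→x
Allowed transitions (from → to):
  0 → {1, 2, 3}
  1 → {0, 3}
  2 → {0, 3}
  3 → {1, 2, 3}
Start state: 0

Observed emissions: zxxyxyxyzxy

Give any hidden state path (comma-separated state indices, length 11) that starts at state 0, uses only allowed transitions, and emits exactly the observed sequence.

  t0 'z' -> {0}, take 0 (start)
  t1 'x' -> {3}, take 3 (0->3 ok)
  t2 'x' -> {3}, take 3 (3->3 ok)
  t3 'y' -> {1,2}, take 1 (3->1 ok)
  t4 'x' -> {3}, take 3 (1->3 ok)
  t5 'y' -> {1,2}, take 2 (3->2 ok)
  t6 'x' -> {3}, take 3 (2->3 ok)
  t7 'y' -> {1,2}, take 1 (3->1 ok)
  t8 'z' -> {0}, take 0 (1->0 ok)
  t9 'x' -> {3}, take 3 (0->3 ok)
  t10 'y' -> {1,2}, take 2 (3->2 ok)

0,3,3,1,3,2,3,1,0,3,2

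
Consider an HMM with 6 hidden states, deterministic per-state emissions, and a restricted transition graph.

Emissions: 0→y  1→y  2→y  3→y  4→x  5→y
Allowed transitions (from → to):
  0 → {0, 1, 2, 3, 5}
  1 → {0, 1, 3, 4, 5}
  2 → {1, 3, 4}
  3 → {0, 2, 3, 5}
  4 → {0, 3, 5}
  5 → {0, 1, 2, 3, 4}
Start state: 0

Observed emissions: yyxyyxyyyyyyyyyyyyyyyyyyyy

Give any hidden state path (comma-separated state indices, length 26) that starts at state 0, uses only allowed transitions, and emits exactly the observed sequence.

0,5,4,0,2,4,5,0,2,3,5,3,5,2,1,1,3,3,3,5,3,0,1,1,5,1

  t0 'y' -> {0,1,2,3,5}, take 0 (start)
  t1 'y' -> {0,1,2,3,5}, take 5 (0->5 ok)
  t2 'x' -> {4}, take 4 (5->4 ok)
  t3 'y' -> {0,1,2,3,5}, take 0 (4->0 ok)
  t4 'y' -> {0,1,2,3,5}, take 2 (0->2 ok)
  t5 'x' -> {4}, take 4 (2->4 ok)
  t6 'y' -> {0,1,2,3,5}, take 5 (4->5 ok)
  t7 'y' -> {0,1,2,3,5}, take 0 (5->0 ok)
  t8 'y' -> {0,1,2,3,5}, take 2 (0->2 ok)
  t9 'y' -> {0,1,2,3,5}, take 3 (2->3 ok)
  t10 'y' -> {0,1,2,3,5}, take 5 (3->5 ok)
  t11 'y' -> {0,1,2,3,5}, take 3 (5->3 ok)
  t12 'y' -> {0,1,2,3,5}, take 5 (3->5 ok)
  t13 'y' -> {0,1,2,3,5}, take 2 (5->2 ok)
  t14 'y' -> {0,1,2,3,5}, take 1 (2->1 ok)
  t15 'y' -> {0,1,2,3,5}, take 1 (1->1 ok)
  t16 'y' -> {0,1,2,3,5}, take 3 (1->3 ok)
  t17 'y' -> {0,1,2,3,5}, take 3 (3->3 ok)
  t18 'y' -> {0,1,2,3,5}, take 3 (3->3 ok)
  t19 'y' -> {0,1,2,3,5}, take 5 (3->5 ok)
  t20 'y' -> {0,1,2,3,5}, take 3 (5->3 ok)
  t21 'y' -> {0,1,2,3,5}, take 0 (3->0 ok)
  t22 'y' -> {0,1,2,3,5}, take 1 (0->1 ok)
  t23 'y' -> {0,1,2,3,5}, take 1 (1->1 ok)
  t24 'y' -> {0,1,2,3,5}, take 5 (1->5 ok)
  t25 'y' -> {0,1,2,3,5}, take 1 (5->1 ok)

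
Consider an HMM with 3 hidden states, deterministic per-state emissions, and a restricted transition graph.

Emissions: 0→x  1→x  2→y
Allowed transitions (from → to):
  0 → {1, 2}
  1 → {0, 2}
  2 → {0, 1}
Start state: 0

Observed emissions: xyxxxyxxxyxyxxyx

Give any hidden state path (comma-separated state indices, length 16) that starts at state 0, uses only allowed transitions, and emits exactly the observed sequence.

  [0] x  {0,1}  => 0  start
  [1] y  {2}  => 2  0->2 ok
  [2] x  {0,1}  => 1  2->1 ok
  [3] x  {0,1}  => 0  1->0 ok
  [4] x  {0,1}  => 1  0->1 ok
  [5] y  {2}  => 2  1->2 ok
  [6] x  {0,1}  => 0  2->0 ok
  [7] x  {0,1}  => 1  0->1 ok
  [8] x  {0,1}  => 0  1->0 ok
  [9] y  {2}  => 2  0->2 ok
  [10] x  {0,1}  => 1  2->1 ok
  [11] y  {2}  => 2  1->2 ok
  [12] x  {0,1}  => 1  2->1 ok
  [13] x  {0,1}  => 0  1->0 ok
  [14] y  {2}  => 2  0->2 ok
  [15] x  {0,1}  => 1  2->1 ok

0,2,1,0,1,2,0,1,0,2,1,2,1,0,2,1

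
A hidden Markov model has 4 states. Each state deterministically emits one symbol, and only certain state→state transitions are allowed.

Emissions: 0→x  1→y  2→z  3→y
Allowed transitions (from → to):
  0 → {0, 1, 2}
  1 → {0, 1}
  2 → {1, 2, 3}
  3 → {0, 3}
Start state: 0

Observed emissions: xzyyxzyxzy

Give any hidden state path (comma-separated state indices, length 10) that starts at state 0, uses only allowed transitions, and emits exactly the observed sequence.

0,2,1,1,0,2,1,0,2,1

  0: obs=x cand={0} pick 0 [start]
  1: obs=z cand={2} pick 2 [0->2 ok]
  2: obs=y cand={1,3} pick 1 [2->1 ok]
  3: obs=y cand={1,3} pick 1 [1->1 ok]
  4: obs=x cand={0} pick 0 [1->0 ok]
  5: obs=z cand={2} pick 2 [0->2 ok]
  6: obs=y cand={1,3} pick 1 [2->1 ok]
  7: obs=x cand={0} pick 0 [1->0 ok]
  8: obs=z cand={2} pick 2 [0->2 ok]
  9: obs=y cand={1,3} pick 1 [2->1 ok]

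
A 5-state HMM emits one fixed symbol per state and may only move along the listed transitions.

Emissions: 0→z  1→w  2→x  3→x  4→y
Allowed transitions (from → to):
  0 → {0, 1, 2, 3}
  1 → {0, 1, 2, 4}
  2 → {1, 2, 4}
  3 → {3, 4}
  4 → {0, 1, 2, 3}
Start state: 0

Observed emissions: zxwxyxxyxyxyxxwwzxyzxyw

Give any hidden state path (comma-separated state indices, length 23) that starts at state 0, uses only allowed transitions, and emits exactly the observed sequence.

  [0] z  {0}  => 0  start
  [1] x  {2,3}  => 2  0->2 ok
  [2] w  {1}  => 1  2->1 ok
  [3] x  {2,3}  => 2  1->2 ok
  [4] y  {4}  => 4  2->4 ok
  [5] x  {2,3}  => 3  4->3 ok
  [6] x  {2,3}  => 3  3->3 ok
  [7] y  {4}  => 4  3->4 ok
  [8] x  {2,3}  => 3  4->3 ok
  [9] y  {4}  => 4  3->4 ok
  [10] x  {2,3}  => 3  4->3 ok
  [11] y  {4}  => 4  3->4 ok
  [12] x  {2,3}  => 2  4->2 ok
  [13] x  {2,3}  => 2  2->2 ok
  [14] w  {1}  => 1  2->1 ok
  [15] w  {1}  => 1  1->1 ok
  [16] z  {0}  => 0  1->0 ok
  [17] x  {2,3}  => 3  0->3 ok
  [18] y  {4}  => 4  3->4 ok
  [19] z  {0}  => 0  4->0 ok
  [20] x  {2,3}  => 2  0->2 ok
  [21] y  {4}  => 4  2->4 ok
  [22] w  {1}  => 1  4->1 ok

0,2,1,2,4,3,3,4,3,4,3,4,2,2,1,1,0,3,4,0,2,4,1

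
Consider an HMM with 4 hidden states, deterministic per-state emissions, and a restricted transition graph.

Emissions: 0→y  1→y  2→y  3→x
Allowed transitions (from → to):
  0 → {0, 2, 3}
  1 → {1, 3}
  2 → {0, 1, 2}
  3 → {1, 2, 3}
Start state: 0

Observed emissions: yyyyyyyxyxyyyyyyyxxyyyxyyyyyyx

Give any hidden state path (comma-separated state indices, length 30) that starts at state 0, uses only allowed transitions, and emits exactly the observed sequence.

0,2,2,2,0,0,0,3,1,3,2,2,0,2,2,1,1,3,3,1,1,1,3,2,2,2,1,1,1,3

  t0 'y' -> {0,1,2}, take 0 (start)
  t1 'y' -> {0,1,2}, take 2 (0->2 ok)
  t2 'y' -> {0,1,2}, take 2 (2->2 ok)
  t3 'y' -> {0,1,2}, take 2 (2->2 ok)
  t4 'y' -> {0,1,2}, take 0 (2->0 ok)
  t5 'y' -> {0,1,2}, take 0 (0->0 ok)
  t6 'y' -> {0,1,2}, take 0 (0->0 ok)
  t7 'x' -> {3}, take 3 (0->3 ok)
  t8 'y' -> {0,1,2}, take 1 (3->1 ok)
  t9 'x' -> {3}, take 3 (1->3 ok)
  t10 'y' -> {0,1,2}, take 2 (3->2 ok)
  t11 'y' -> {0,1,2}, take 2 (2->2 ok)
  t12 'y' -> {0,1,2}, take 0 (2->0 ok)
  t13 'y' -> {0,1,2}, take 2 (0->2 ok)
  t14 'y' -> {0,1,2}, take 2 (2->2 ok)
  t15 'y' -> {0,1,2}, take 1 (2->1 ok)
  t16 'y' -> {0,1,2}, take 1 (1->1 ok)
  t17 'x' -> {3}, take 3 (1->3 ok)
  t18 'x' -> {3}, take 3 (3->3 ok)
  t19 'y' -> {0,1,2}, take 1 (3->1 ok)
  t20 'y' -> {0,1,2}, take 1 (1->1 ok)
  t21 'y' -> {0,1,2}, take 1 (1->1 ok)
  t22 'x' -> {3}, take 3 (1->3 ok)
  t23 'y' -> {0,1,2}, take 2 (3->2 ok)
  t24 'y' -> {0,1,2}, take 2 (2->2 ok)
  t25 'y' -> {0,1,2}, take 2 (2->2 ok)
  t26 'y' -> {0,1,2}, take 1 (2->1 ok)
  t27 'y' -> {0,1,2}, take 1 (1->1 ok)
  t28 'y' -> {0,1,2}, take 1 (1->1 ok)
  t29 'x' -> {3}, take 3 (1->3 ok)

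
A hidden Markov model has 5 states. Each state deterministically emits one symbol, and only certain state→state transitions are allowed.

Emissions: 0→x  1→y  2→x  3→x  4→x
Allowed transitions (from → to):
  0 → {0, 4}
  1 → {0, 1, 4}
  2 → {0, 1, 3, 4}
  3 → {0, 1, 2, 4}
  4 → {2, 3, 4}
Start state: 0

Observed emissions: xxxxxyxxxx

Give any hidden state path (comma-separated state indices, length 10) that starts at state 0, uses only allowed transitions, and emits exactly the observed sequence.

  0: obs=x cand={0,2,3,4} pick 0 [start]
  1: obs=x cand={0,2,3,4} pick 0 [0->0 ok]
  2: obs=x cand={0,2,3,4} pick 0 [0->0 ok]
  3: obs=x cand={0,2,3,4} pick 4 [0->4 ok]
  4: obs=x cand={0,2,3,4} pick 3 [4->3 ok]
  5: obs=y cand={1} pick 1 [3->1 ok]
  6: obs=x cand={0,2,3,4} pick 4 [1->4 ok]
  7: obs=x cand={0,2,3,4} pick 3 [4->3 ok]
  8: obs=x cand={0,2,3,4} pick 0 [3->0 ok]
  9: obs=x cand={0,2,3,4} pick 0 [0->0 ok]

0,0,0,4,3,1,4,3,0,0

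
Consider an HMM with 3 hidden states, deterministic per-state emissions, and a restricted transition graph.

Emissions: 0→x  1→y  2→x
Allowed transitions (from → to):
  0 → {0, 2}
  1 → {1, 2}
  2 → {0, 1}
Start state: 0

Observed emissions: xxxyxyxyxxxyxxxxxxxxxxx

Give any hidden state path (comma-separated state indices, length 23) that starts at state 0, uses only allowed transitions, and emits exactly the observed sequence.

  t0 'x' -> {0,2}, take 0 (start)
  t1 'x' -> {0,2}, take 0 (0->0 ok)
  t2 'x' -> {0,2}, take 2 (0->2 ok)
  t3 'y' -> {1}, take 1 (2->1 ok)
  t4 'x' -> {0,2}, take 2 (1->2 ok)
  t5 'y' -> {1}, take 1 (2->1 ok)
  t6 'x' -> {0,2}, take 2 (1->2 ok)
  t7 'y' -> {1}, take 1 (2->1 ok)
  t8 'x' -> {0,2}, take 2 (1->2 ok)
  t9 'x' -> {0,2}, take 0 (2->0 ok)
  t10 'x' -> {0,2}, take 2 (0->2 ok)
  t11 'y' -> {1}, take 1 (2->1 ok)
  t12 'x' -> {0,2}, take 2 (1->2 ok)
  t13 'x' -> {0,2}, take 0 (2->0 ok)
  t14 'x' -> {0,2}, take 0 (0->0 ok)
  t15 'x' -> {0,2}, take 2 (0->2 ok)
  t16 'x' -> {0,2}, take 0 (2->0 ok)
  t17 'x' -> {0,2}, take 0 (0->0 ok)
  t18 'x' -> {0,2}, take 0 (0->0 ok)
  t19 'x' -> {0,2}, take 0 (0->0 ok)
  t20 'x' -> {0,2}, take 2 (0->2 ok)
  t21 'x' -> {0,2}, take 0 (2->0 ok)
  t22 'x' -> {0,2}, take 2 (0->2 ok)

0,0,2,1,2,1,2,1,2,0,2,1,2,0,0,2,0,0,0,0,2,0,2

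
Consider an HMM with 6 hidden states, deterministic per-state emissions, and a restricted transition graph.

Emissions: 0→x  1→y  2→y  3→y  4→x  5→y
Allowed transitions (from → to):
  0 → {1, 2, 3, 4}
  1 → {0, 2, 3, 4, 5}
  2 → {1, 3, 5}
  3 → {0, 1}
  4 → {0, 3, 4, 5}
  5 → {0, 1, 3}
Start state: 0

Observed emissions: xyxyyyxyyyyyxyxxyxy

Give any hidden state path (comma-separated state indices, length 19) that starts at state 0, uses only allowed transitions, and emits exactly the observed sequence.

0,1,4,3,1,3,0,1,2,1,5,3,0,3,0,4,5,0,3

  0: obs=x cand={0,4} pick 0 [start]
  1: obs=y cand={1,2,3,5} pick 1 [0->1 ok]
  2: obs=x cand={0,4} pick 4 [1->4 ok]
  3: obs=y cand={1,2,3,5} pick 3 [4->3 ok]
  4: obs=y cand={1,2,3,5} pick 1 [3->1 ok]
  5: obs=y cand={1,2,3,5} pick 3 [1->3 ok]
  6: obs=x cand={0,4} pick 0 [3->0 ok]
  7: obs=y cand={1,2,3,5} pick 1 [0->1 ok]
  8: obs=y cand={1,2,3,5} pick 2 [1->2 ok]
  9: obs=y cand={1,2,3,5} pick 1 [2->1 ok]
  10: obs=y cand={1,2,3,5} pick 5 [1->5 ok]
  11: obs=y cand={1,2,3,5} pick 3 [5->3 ok]
  12: obs=x cand={0,4} pick 0 [3->0 ok]
  13: obs=y cand={1,2,3,5} pick 3 [0->3 ok]
  14: obs=x cand={0,4} pick 0 [3->0 ok]
  15: obs=x cand={0,4} pick 4 [0->4 ok]
  16: obs=y cand={1,2,3,5} pick 5 [4->5 ok]
  17: obs=x cand={0,4} pick 0 [5->0 ok]
  18: obs=y cand={1,2,3,5} pick 3 [0->3 ok]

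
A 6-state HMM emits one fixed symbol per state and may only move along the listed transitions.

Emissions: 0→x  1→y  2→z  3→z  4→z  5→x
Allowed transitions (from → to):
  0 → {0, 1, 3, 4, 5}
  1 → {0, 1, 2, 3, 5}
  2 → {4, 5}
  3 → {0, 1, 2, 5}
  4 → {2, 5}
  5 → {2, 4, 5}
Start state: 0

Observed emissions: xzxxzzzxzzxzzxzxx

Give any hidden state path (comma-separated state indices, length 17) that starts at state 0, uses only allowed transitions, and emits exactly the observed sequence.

  0: obs=x cand={0,5} pick 0 [start]
  1: obs=z cand={2,3,4} pick 4 [0->4 ok]
  2: obs=x cand={0,5} pick 5 [4->5 ok]
  3: obs=x cand={0,5} pick 5 [5->5 ok]
  4: obs=z cand={2,3,4} pick 2 [5->2 ok]
  5: obs=z cand={2,3,4} pick 4 [2->4 ok]
  6: obs=z cand={2,3,4} pick 2 [4->2 ok]
  7: obs=x cand={0,5} pick 5 [2->5 ok]
  8: obs=z cand={2,3,4} pick 2 [5->2 ok]
  9: obs=z cand={2,3,4} pick 4 [2->4 ok]
  10: obs=x cand={0,5} pick 5 [4->5 ok]
  11: obs=z cand={2,3,4} pick 2 [5->2 ok]
  12: obs=z cand={2,3,4} pick 4 [2->4 ok]
  13: obs=x cand={0,5} pick 5 [4->5 ok]
  14: obs=z cand={2,3,4} pick 4 [5->4 ok]
  15: obs=x cand={0,5} pick 5 [4->5 ok]
  16: obs=x cand={0,5} pick 5 [5->5 ok]

0,4,5,5,2,4,2,5,2,4,5,2,4,5,4,5,5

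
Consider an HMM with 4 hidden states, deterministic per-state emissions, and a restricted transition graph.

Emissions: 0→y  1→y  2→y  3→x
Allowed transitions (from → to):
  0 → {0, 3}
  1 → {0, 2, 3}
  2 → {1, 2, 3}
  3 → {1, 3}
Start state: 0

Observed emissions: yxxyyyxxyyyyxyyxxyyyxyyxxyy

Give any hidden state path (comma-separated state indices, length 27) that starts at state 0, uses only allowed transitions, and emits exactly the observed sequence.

  0: obs=y cand={0,1,2} pick 0 [start]
  1: obs=x cand={3} pick 3 [0->3 ok]
  2: obs=x cand={3} pick 3 [3->3 ok]
  3: obs=y cand={0,1,2} pick 1 [3->1 ok]
  4: obs=y cand={0,1,2} pick 2 [1->2 ok]
  5: obs=y cand={0,1,2} pick 2 [2->2 ok]
  6: obs=x cand={3} pick 3 [2->3 ok]
  7: obs=x cand={3} pick 3 [3->3 ok]
  8: obs=y cand={0,1,2} pick 1 [3->1 ok]
  9: obs=y cand={0,1,2} pick 2 [1->2 ok]
  10: obs=y cand={0,1,2} pick 1 [2->1 ok]
  11: obs=y cand={0,1,2} pick 2 [1->2 ok]
  12: obs=x cand={3} pick 3 [2->3 ok]
  13: obs=y cand={0,1,2} pick 1 [3->1 ok]
  14: obs=y cand={0,1,2} pick 2 [1->2 ok]
  15: obs=x cand={3} pick 3 [2->3 ok]
  16: obs=x cand={3} pick 3 [3->3 ok]
  17: obs=y cand={0,1,2} pick 1 [3->1 ok]
  18: obs=y cand={0,1,2} pick 2 [1->2 ok]
  19: obs=y cand={0,1,2} pick 1 [2->1 ok]
  20: obs=x cand={3} pick 3 [1->3 ok]
  21: obs=y cand={0,1,2} pick 1 [3->1 ok]
  22: obs=y cand={0,1,2} pick 0 [1->0 ok]
  23: obs=x cand={3} pick 3 [0->3 ok]
  24: obs=x cand={3} pick 3 [3->3 ok]
  25: obs=y cand={0,1,2} pick 1 [3->1 ok]
  26: obs=y cand={0,1,2} pick 2 [1->2 ok]

0,3,3,1,2,2,3,3,1,2,1,2,3,1,2,3,3,1,2,1,3,1,0,3,3,1,2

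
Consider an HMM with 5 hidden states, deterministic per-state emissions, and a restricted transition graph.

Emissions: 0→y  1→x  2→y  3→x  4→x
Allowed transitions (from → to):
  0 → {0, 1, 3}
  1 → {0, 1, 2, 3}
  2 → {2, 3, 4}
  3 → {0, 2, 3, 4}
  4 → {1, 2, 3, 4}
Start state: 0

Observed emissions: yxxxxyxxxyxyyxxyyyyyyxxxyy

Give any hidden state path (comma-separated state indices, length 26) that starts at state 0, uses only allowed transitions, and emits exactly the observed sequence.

0,3,4,1,3,2,4,4,3,2,3,0,0,3,4,2,2,2,2,2,2,4,1,1,2,2

  pos 0: y in {0,2}, choose 0; start
  pos 1: x in {1,3,4}, choose 3; 0->3 ok
  pos 2: x in {1,3,4}, choose 4; 3->4 ok
  pos 3: x in {1,3,4}, choose 1; 4->1 ok
  pos 4: x in {1,3,4}, choose 3; 1->3 ok
  pos 5: y in {0,2}, choose 2; 3->2 ok
  pos 6: x in {1,3,4}, choose 4; 2->4 ok
  pos 7: x in {1,3,4}, choose 4; 4->4 ok
  pos 8: x in {1,3,4}, choose 3; 4->3 ok
  pos 9: y in {0,2}, choose 2; 3->2 ok
  pos 10: x in {1,3,4}, choose 3; 2->3 ok
  pos 11: y in {0,2}, choose 0; 3->0 ok
  pos 12: y in {0,2}, choose 0; 0->0 ok
  pos 13: x in {1,3,4}, choose 3; 0->3 ok
  pos 14: x in {1,3,4}, choose 4; 3->4 ok
  pos 15: y in {0,2}, choose 2; 4->2 ok
  pos 16: y in {0,2}, choose 2; 2->2 ok
  pos 17: y in {0,2}, choose 2; 2->2 ok
  pos 18: y in {0,2}, choose 2; 2->2 ok
  pos 19: y in {0,2}, choose 2; 2->2 ok
  pos 20: y in {0,2}, choose 2; 2->2 ok
  pos 21: x in {1,3,4}, choose 4; 2->4 ok
  pos 22: x in {1,3,4}, choose 1; 4->1 ok
  pos 23: x in {1,3,4}, choose 1; 1->1 ok
  pos 24: y in {0,2}, choose 2; 1->2 ok
  pos 25: y in {0,2}, choose 2; 2->2 ok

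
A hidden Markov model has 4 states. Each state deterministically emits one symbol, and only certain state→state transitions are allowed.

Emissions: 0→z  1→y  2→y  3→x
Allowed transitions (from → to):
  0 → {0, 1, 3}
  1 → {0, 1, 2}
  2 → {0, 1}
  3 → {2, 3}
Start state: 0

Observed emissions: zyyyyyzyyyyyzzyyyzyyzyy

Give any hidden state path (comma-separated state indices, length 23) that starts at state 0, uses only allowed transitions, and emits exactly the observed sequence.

0,1,1,2,1,2,0,1,1,2,1,2,0,0,1,2,1,0,1,1,0,1,2

  t0 'z' -> {0}, take 0 (start)
  t1 'y' -> {1,2}, take 1 (0->1 ok)
  t2 'y' -> {1,2}, take 1 (1->1 ok)
  t3 'y' -> {1,2}, take 2 (1->2 ok)
  t4 'y' -> {1,2}, take 1 (2->1 ok)
  t5 'y' -> {1,2}, take 2 (1->2 ok)
  t6 'z' -> {0}, take 0 (2->0 ok)
  t7 'y' -> {1,2}, take 1 (0->1 ok)
  t8 'y' -> {1,2}, take 1 (1->1 ok)
  t9 'y' -> {1,2}, take 2 (1->2 ok)
  t10 'y' -> {1,2}, take 1 (2->1 ok)
  t11 'y' -> {1,2}, take 2 (1->2 ok)
  t12 'z' -> {0}, take 0 (2->0 ok)
  t13 'z' -> {0}, take 0 (0->0 ok)
  t14 'y' -> {1,2}, take 1 (0->1 ok)
  t15 'y' -> {1,2}, take 2 (1->2 ok)
  t16 'y' -> {1,2}, take 1 (2->1 ok)
  t17 'z' -> {0}, take 0 (1->0 ok)
  t18 'y' -> {1,2}, take 1 (0->1 ok)
  t19 'y' -> {1,2}, take 1 (1->1 ok)
  t20 'z' -> {0}, take 0 (1->0 ok)
  t21 'y' -> {1,2}, take 1 (0->1 ok)
  t22 'y' -> {1,2}, take 2 (1->2 ok)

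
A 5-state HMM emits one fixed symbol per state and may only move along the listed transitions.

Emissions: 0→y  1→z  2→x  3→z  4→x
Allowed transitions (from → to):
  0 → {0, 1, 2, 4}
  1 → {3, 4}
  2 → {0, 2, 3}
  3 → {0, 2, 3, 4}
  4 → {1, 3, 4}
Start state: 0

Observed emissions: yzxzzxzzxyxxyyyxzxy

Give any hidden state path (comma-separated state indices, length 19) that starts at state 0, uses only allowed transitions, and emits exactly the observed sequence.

0,1,4,1,3,2,3,3,2,0,2,2,0,0,0,4,3,2,0

  [0] y  {0}  => 0  start
  [1] z  {1,3}  => 1  0->1 ok
  [2] x  {2,4}  => 4  1->4 ok
  [3] z  {1,3}  => 1  4->1 ok
  [4] z  {1,3}  => 3  1->3 ok
  [5] x  {2,4}  => 2  3->2 ok
  [6] z  {1,3}  => 3  2->3 ok
  [7] z  {1,3}  => 3  3->3 ok
  [8] x  {2,4}  => 2  3->2 ok
  [9] y  {0}  => 0  2->0 ok
  [10] x  {2,4}  => 2  0->2 ok
  [11] x  {2,4}  => 2  2->2 ok
  [12] y  {0}  => 0  2->0 ok
  [13] y  {0}  => 0  0->0 ok
  [14] y  {0}  => 0  0->0 ok
  [15] x  {2,4}  => 4  0->4 ok
  [16] z  {1,3}  => 3  4->3 ok
  [17] x  {2,4}  => 2  3->2 ok
  [18] y  {0}  => 0  2->0 ok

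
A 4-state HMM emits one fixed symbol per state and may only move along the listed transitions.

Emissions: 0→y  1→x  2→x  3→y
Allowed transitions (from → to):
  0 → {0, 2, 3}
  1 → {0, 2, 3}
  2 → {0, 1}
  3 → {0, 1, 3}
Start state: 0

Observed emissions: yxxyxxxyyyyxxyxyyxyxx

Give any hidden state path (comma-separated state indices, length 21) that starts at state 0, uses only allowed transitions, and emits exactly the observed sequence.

  0: obs=y cand={0,3} pick 0 [start]
  1: obs=x cand={1,2} pick 2 [0->2 ok]
  2: obs=x cand={1,2} pick 1 [2->1 ok]
  3: obs=y cand={0,3} pick 3 [1->3 ok]
  4: obs=x cand={1,2} pick 1 [3->1 ok]
  5: obs=x cand={1,2} pick 2 [1->2 ok]
  6: obs=x cand={1,2} pick 1 [2->1 ok]
  7: obs=y cand={0,3} pick 0 [1->0 ok]
  8: obs=y cand={0,3} pick 0 [0->0 ok]
  9: obs=y cand={0,3} pick 0 [0->0 ok]
  10: obs=y cand={0,3} pick 3 [0->3 ok]
  11: obs=x cand={1,2} pick 1 [3->1 ok]
  12: obs=x cand={1,2} pick 2 [1->2 ok]
  13: obs=y cand={0,3} pick 0 [2->0 ok]
  14: obs=x cand={1,2} pick 2 [0->2 ok]
  15: obs=y cand={0,3} pick 0 [2->0 ok]
  16: obs=y cand={0,3} pick 3 [0->3 ok]
  17: obs=x cand={1,2} pick 1 [3->1 ok]
  18: obs=y cand={0,3} pick 3 [1->3 ok]
  19: obs=x cand={1,2} pick 1 [3->1 ok]
  20: obs=x cand={1,2} pick 2 [1->2 ok]

0,2,1,3,1,2,1,0,0,0,3,1,2,0,2,0,3,1,3,1,2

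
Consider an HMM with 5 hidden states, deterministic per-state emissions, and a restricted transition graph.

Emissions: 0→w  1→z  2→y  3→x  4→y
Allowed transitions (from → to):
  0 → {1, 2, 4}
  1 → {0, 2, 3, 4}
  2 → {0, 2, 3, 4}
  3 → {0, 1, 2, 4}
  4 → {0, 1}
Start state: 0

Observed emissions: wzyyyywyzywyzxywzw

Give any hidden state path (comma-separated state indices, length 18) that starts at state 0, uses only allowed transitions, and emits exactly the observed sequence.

  t0 'w' -> {0}, take 0 (start)
  t1 'z' -> {1}, take 1 (0->1 ok)
  t2 'y' -> {2,4}, take 2 (1->2 ok)
  t3 'y' -> {2,4}, take 2 (2->2 ok)
  t4 'y' -> {2,4}, take 2 (2->2 ok)
  t5 'y' -> {2,4}, take 4 (2->4 ok)
  t6 'w' -> {0}, take 0 (4->0 ok)
  t7 'y' -> {2,4}, take 4 (0->4 ok)
  t8 'z' -> {1}, take 1 (4->1 ok)
  t9 'y' -> {2,4}, take 2 (1->2 ok)
  t10 'w' -> {0}, take 0 (2->0 ok)
  t11 'y' -> {2,4}, take 4 (0->4 ok)
  t12 'z' -> {1}, take 1 (4->1 ok)
  t13 'x' -> {3}, take 3 (1->3 ok)
  t14 'y' -> {2,4}, take 2 (3->2 ok)
  t15 'w' -> {0}, take 0 (2->0 ok)
  t16 'z' -> {1}, take 1 (0->1 ok)
  t17 'w' -> {0}, take 0 (1->0 ok)

0,1,2,2,2,4,0,4,1,2,0,4,1,3,2,0,1,0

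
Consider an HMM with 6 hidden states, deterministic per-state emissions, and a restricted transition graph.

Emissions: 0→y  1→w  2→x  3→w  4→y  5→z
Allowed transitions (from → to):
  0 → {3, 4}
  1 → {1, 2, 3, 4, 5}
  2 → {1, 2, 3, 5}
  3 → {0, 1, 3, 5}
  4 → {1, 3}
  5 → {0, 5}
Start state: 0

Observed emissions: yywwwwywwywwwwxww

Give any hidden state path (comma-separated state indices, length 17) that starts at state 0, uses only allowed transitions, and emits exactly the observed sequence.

  0: obs=y cand={0,4} pick 0 [start]
  1: obs=y cand={0,4} pick 4 [0->4 ok]
  2: obs=w cand={1,3} pick 1 [4->1 ok]
  3: obs=w cand={1,3} pick 3 [1->3 ok]
  4: obs=w cand={1,3} pick 1 [3->1 ok]
  5: obs=w cand={1,3} pick 3 [1->3 ok]
  6: obs=y cand={0,4} pick 0 [3->0 ok]
  7: obs=w cand={1,3} pick 3 [0->3 ok]
  8: obs=w cand={1,3} pick 3 [3->3 ok]
  9: obs=y cand={0,4} pick 0 [3->0 ok]
  10: obs=w cand={1,3} pick 3 [0->3 ok]
  11: obs=w cand={1,3} pick 3 [3->3 ok]
  12: obs=w cand={1,3} pick 3 [3->3 ok]
  13: obs=w cand={1,3} pick 1 [3->1 ok]
  14: obs=x cand={2} pick 2 [1->2 ok]
  15: obs=w cand={1,3} pick 1 [2->1 ok]
  16: obs=w cand={1,3} pick 1 [1->1 ok]

0,4,1,3,1,3,0,3,3,0,3,3,3,1,2,1,1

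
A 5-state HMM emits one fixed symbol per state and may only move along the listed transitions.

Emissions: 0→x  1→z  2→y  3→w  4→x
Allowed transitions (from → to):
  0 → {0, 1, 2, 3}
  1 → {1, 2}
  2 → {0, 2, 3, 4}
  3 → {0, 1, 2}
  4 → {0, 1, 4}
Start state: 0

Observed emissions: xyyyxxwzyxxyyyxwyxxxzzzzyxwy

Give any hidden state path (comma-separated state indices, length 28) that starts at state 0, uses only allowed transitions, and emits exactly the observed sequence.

0,2,2,2,4,0,3,1,2,4,0,2,2,2,0,3,2,4,4,0,1,1,1,1,2,0,3,2

  pos 0: x in {0,4}, choose 0; start
  pos 1: y in {2}, choose 2; 0->2 ok
  pos 2: y in {2}, choose 2; 2->2 ok
  pos 3: y in {2}, choose 2; 2->2 ok
  pos 4: x in {0,4}, choose 4; 2->4 ok
  pos 5: x in {0,4}, choose 0; 4->0 ok
  pos 6: w in {3}, choose 3; 0->3 ok
  pos 7: z in {1}, choose 1; 3->1 ok
  pos 8: y in {2}, choose 2; 1->2 ok
  pos 9: x in {0,4}, choose 4; 2->4 ok
  pos 10: x in {0,4}, choose 0; 4->0 ok
  pos 11: y in {2}, choose 2; 0->2 ok
  pos 12: y in {2}, choose 2; 2->2 ok
  pos 13: y in {2}, choose 2; 2->2 ok
  pos 14: x in {0,4}, choose 0; 2->0 ok
  pos 15: w in {3}, choose 3; 0->3 ok
  pos 16: y in {2}, choose 2; 3->2 ok
  pos 17: x in {0,4}, choose 4; 2->4 ok
  pos 18: x in {0,4}, choose 4; 4->4 ok
  pos 19: x in {0,4}, choose 0; 4->0 ok
  pos 20: z in {1}, choose 1; 0->1 ok
  pos 21: z in {1}, choose 1; 1->1 ok
  pos 22: z in {1}, choose 1; 1->1 ok
  pos 23: z in {1}, choose 1; 1->1 ok
  pos 24: y in {2}, choose 2; 1->2 ok
  pos 25: x in {0,4}, choose 0; 2->0 ok
  pos 26: w in {3}, choose 3; 0->3 ok
  pos 27: y in {2}, choose 2; 3->2 ok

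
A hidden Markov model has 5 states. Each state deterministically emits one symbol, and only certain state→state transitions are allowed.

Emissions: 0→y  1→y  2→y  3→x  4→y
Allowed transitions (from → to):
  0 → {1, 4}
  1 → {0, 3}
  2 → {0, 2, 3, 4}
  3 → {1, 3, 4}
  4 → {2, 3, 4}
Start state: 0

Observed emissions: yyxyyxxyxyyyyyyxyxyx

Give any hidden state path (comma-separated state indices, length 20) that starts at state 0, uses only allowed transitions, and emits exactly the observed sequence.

  t0 'y' -> {0,1,2,4}, take 0 (start)
  t1 'y' -> {0,1,2,4}, take 4 (0->4 ok)
  t2 'x' -> {3}, take 3 (4->3 ok)
  t3 'y' -> {0,1,2,4}, take 4 (3->4 ok)
  t4 'y' -> {0,1,2,4}, take 4 (4->4 ok)
  t5 'x' -> {3}, take 3 (4->3 ok)
  t6 'x' -> {3}, take 3 (3->3 ok)
  t7 'y' -> {0,1,2,4}, take 4 (3->4 ok)
  t8 'x' -> {3}, take 3 (4->3 ok)
  t9 'y' -> {0,1,2,4}, take 1 (3->1 ok)
  t10 'y' -> {0,1,2,4}, take 0 (1->0 ok)
  t11 'y' -> {0,1,2,4}, take 1 (0->1 ok)
  t12 'y' -> {0,1,2,4}, take 0 (1->0 ok)
  t13 'y' -> {0,1,2,4}, take 4 (0->4 ok)
  t14 'y' -> {0,1,2,4}, take 2 (4->2 ok)
  t15 'x' -> {3}, take 3 (2->3 ok)
  t16 'y' -> {0,1,2,4}, take 1 (3->1 ok)
  t17 'x' -> {3}, take 3 (1->3 ok)
  t18 'y' -> {0,1,2,4}, take 1 (3->1 ok)
  t19 'x' -> {3}, take 3 (1->3 ok)

0,4,3,4,4,3,3,4,3,1,0,1,0,4,2,3,1,3,1,3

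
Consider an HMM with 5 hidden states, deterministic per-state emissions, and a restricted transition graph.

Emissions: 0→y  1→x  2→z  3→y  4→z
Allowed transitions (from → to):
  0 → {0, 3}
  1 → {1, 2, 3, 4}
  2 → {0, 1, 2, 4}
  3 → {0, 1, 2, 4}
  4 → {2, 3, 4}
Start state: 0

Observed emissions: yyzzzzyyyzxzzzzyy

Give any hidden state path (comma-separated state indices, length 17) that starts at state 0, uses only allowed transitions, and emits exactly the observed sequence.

  [0] y  {0,3}  => 0  start
  [1] y  {0,3}  => 3  0->3 ok
  [2] z  {2,4}  => 4  3->4 ok
  [3] z  {2,4}  => 2  4->2 ok
  [4] z  {2,4}  => 4  2->4 ok
  [5] z  {2,4}  => 4  4->4 ok
  [6] y  {0,3}  => 3  4->3 ok
  [7] y  {0,3}  => 0  3->0 ok
  [8] y  {0,3}  => 3  0->3 ok
  [9] z  {2,4}  => 2  3->2 ok
  [10] x  {1}  => 1  2->1 ok
  [11] z  {2,4}  => 4  1->4 ok
  [12] z  {2,4}  => 4  4->4 ok
  [13] z  {2,4}  => 2  4->2 ok
  [14] z  {2,4}  => 4  2->4 ok
  [15] y  {0,3}  => 3  4->3 ok
  [16] y  {0,3}  => 0  3->0 ok

0,3,4,2,4,4,3,0,3,2,1,4,4,2,4,3,0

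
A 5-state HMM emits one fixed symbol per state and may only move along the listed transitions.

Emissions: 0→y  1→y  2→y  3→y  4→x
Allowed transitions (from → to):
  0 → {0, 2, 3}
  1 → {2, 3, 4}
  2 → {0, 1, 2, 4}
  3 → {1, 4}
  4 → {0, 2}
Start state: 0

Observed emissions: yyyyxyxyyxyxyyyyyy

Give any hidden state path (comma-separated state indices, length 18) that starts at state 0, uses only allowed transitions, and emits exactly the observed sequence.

0,2,0,3,4,2,4,0,3,4,2,4,0,2,2,1,2,1

  pos 0: y in {0,1,2,3}, choose 0; start
  pos 1: y in {0,1,2,3}, choose 2; 0->2 ok
  pos 2: y in {0,1,2,3}, choose 0; 2->0 ok
  pos 3: y in {0,1,2,3}, choose 3; 0->3 ok
  pos 4: x in {4}, choose 4; 3->4 ok
  pos 5: y in {0,1,2,3}, choose 2; 4->2 ok
  pos 6: x in {4}, choose 4; 2->4 ok
  pos 7: y in {0,1,2,3}, choose 0; 4->0 ok
  pos 8: y in {0,1,2,3}, choose 3; 0->3 ok
  pos 9: x in {4}, choose 4; 3->4 ok
  pos 10: y in {0,1,2,3}, choose 2; 4->2 ok
  pos 11: x in {4}, choose 4; 2->4 ok
  pos 12: y in {0,1,2,3}, choose 0; 4->0 ok
  pos 13: y in {0,1,2,3}, choose 2; 0->2 ok
  pos 14: y in {0,1,2,3}, choose 2; 2->2 ok
  pos 15: y in {0,1,2,3}, choose 1; 2->1 ok
  pos 16: y in {0,1,2,3}, choose 2; 1->2 ok
  pos 17: y in {0,1,2,3}, choose 1; 2->1 ok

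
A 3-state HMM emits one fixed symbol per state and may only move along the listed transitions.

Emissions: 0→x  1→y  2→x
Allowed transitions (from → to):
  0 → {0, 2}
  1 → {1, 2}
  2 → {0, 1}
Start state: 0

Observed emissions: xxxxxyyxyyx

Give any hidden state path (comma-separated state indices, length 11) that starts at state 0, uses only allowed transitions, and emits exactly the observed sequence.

  [0] x  {0,2}  => 0  start
  [1] x  {0,2}  => 0  0->0 ok
  [2] x  {0,2}  => 0  0->0 ok
  [3] x  {0,2}  => 0  0->0 ok
  [4] x  {0,2}  => 2  0->2 ok
  [5] y  {1}  => 1  2->1 ok
  [6] y  {1}  => 1  1->1 ok
  [7] x  {0,2}  => 2  1->2 ok
  [8] y  {1}  => 1  2->1 ok
  [9] y  {1}  => 1  1->1 ok
  [10] x  {0,2}  => 2  1->2 ok

0,0,0,0,2,1,1,2,1,1,2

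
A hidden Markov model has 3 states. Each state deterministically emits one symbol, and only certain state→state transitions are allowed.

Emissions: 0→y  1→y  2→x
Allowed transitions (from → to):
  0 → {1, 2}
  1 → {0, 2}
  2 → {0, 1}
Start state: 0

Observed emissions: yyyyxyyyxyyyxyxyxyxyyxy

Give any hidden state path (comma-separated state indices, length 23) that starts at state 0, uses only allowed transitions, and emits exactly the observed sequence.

0,1,0,1,2,0,1,0,2,1,0,1,2,0,2,0,2,0,2,0,1,2,1

  t0 'y' -> {0,1}, take 0 (start)
  t1 'y' -> {0,1}, take 1 (0->1 ok)
  t2 'y' -> {0,1}, take 0 (1->0 ok)
  t3 'y' -> {0,1}, take 1 (0->1 ok)
  t4 'x' -> {2}, take 2 (1->2 ok)
  t5 'y' -> {0,1}, take 0 (2->0 ok)
  t6 'y' -> {0,1}, take 1 (0->1 ok)
  t7 'y' -> {0,1}, take 0 (1->0 ok)
  t8 'x' -> {2}, take 2 (0->2 ok)
  t9 'y' -> {0,1}, take 1 (2->1 ok)
  t10 'y' -> {0,1}, take 0 (1->0 ok)
  t11 'y' -> {0,1}, take 1 (0->1 ok)
  t12 'x' -> {2}, take 2 (1->2 ok)
  t13 'y' -> {0,1}, take 0 (2->0 ok)
  t14 'x' -> {2}, take 2 (0->2 ok)
  t15 'y' -> {0,1}, take 0 (2->0 ok)
  t16 'x' -> {2}, take 2 (0->2 ok)
  t17 'y' -> {0,1}, take 0 (2->0 ok)
  t18 'x' -> {2}, take 2 (0->2 ok)
  t19 'y' -> {0,1}, take 0 (2->0 ok)
  t20 'y' -> {0,1}, take 1 (0->1 ok)
  t21 'x' -> {2}, take 2 (1->2 ok)
  t22 'y' -> {0,1}, take 1 (2->1 ok)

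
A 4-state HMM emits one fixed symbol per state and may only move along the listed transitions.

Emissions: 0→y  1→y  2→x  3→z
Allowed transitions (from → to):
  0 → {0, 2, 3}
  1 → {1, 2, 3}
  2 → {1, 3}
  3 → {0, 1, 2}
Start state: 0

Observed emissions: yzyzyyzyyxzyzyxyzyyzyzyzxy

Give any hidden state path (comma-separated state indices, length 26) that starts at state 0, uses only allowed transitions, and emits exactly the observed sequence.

  0: obs=y cand={0,1} pick 0 [start]
  1: obs=z cand={3} pick 3 [0->3 ok]
  2: obs=y cand={0,1} pick 0 [3->0 ok]
  3: obs=z cand={3} pick 3 [0->3 ok]
  4: obs=y cand={0,1} pick 1 [3->1 ok]
  5: obs=y cand={0,1} pick 1 [1->1 ok]
  6: obs=z cand={3} pick 3 [1->3 ok]
  7: obs=y cand={0,1} pick 1 [3->1 ok]
  8: obs=y cand={0,1} pick 1 [1->1 ok]
  9: obs=x cand={2} pick 2 [1->2 ok]
  10: obs=z cand={3} pick 3 [2->3 ok]
  11: obs=y cand={0,1} pick 1 [3->1 ok]
  12: obs=z cand={3} pick 3 [1->3 ok]
  13: obs=y cand={0,1} pick 1 [3->1 ok]
  14: obs=x cand={2} pick 2 [1->2 ok]
  15: obs=y cand={0,1} pick 1 [2->1 ok]
  16: obs=z cand={3} pick 3 [1->3 ok]
  17: obs=y cand={0,1} pick 0 [3->0 ok]
  18: obs=y cand={0,1} pick 0 [0->0 ok]
  19: obs=z cand={3} pick 3 [0->3 ok]
  20: obs=y cand={0,1} pick 1 [3->1 ok]
  21: obs=z cand={3} pick 3 [1->3 ok]
  22: obs=y cand={0,1} pick 1 [3->1 ok]
  23: obs=z cand={3} pick 3 [1->3 ok]
  24: obs=x cand={2} pick 2 [3->2 ok]
  25: obs=y cand={0,1} pick 1 [2->1 ok]

0,3,0,3,1,1,3,1,1,2,3,1,3,1,2,1,3,0,0,3,1,3,1,3,2,1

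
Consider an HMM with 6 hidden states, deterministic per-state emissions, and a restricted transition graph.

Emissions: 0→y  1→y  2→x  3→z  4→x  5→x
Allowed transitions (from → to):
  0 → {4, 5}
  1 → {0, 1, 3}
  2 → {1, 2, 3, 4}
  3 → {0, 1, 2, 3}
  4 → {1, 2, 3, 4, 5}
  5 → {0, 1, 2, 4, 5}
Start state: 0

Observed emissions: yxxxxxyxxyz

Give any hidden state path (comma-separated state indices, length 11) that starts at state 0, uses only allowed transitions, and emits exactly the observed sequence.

  0: obs=y cand={0,1} pick 0 [start]
  1: obs=x cand={2,4,5} pick 4 [0->4 ok]
  2: obs=x cand={2,4,5} pick 4 [4->4 ok]
  3: obs=x cand={2,4,5} pick 2 [4->2 ok]
  4: obs=x cand={2,4,5} pick 4 [2->4 ok]
  5: obs=x cand={2,4,5} pick 5 [4->5 ok]
  6: obs=y cand={0,1} pick 0 [5->0 ok]
  7: obs=x cand={2,4,5} pick 5 [0->5 ok]
  8: obs=x cand={2,4,5} pick 5 [5->5 ok]
  9: obs=y cand={0,1} pick 1 [5->1 ok]
  10: obs=z cand={3} pick 3 [1->3 ok]

0,4,4,2,4,5,0,5,5,1,3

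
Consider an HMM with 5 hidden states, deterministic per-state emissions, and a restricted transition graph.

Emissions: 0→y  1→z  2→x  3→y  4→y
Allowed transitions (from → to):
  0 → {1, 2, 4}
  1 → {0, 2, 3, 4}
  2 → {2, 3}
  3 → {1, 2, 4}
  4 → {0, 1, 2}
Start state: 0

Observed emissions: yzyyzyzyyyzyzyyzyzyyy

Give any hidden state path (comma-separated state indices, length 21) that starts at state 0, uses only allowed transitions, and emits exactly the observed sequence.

0,1,4,0,1,0,1,4,0,4,1,0,1,4,0,1,0,1,0,4,0

  [0] y  {0,3,4}  => 0  start
  [1] z  {1}  => 1  0->1 ok
  [2] y  {0,3,4}  => 4  1->4 ok
  [3] y  {0,3,4}  => 0  4->0 ok
  [4] z  {1}  => 1  0->1 ok
  [5] y  {0,3,4}  => 0  1->0 ok
  [6] z  {1}  => 1  0->1 ok
  [7] y  {0,3,4}  => 4  1->4 ok
  [8] y  {0,3,4}  => 0  4->0 ok
  [9] y  {0,3,4}  => 4  0->4 ok
  [10] z  {1}  => 1  4->1 ok
  [11] y  {0,3,4}  => 0  1->0 ok
  [12] z  {1}  => 1  0->1 ok
  [13] y  {0,3,4}  => 4  1->4 ok
  [14] y  {0,3,4}  => 0  4->0 ok
  [15] z  {1}  => 1  0->1 ok
  [16] y  {0,3,4}  => 0  1->0 ok
  [17] z  {1}  => 1  0->1 ok
  [18] y  {0,3,4}  => 0  1->0 ok
  [19] y  {0,3,4}  => 4  0->4 ok
  [20] y  {0,3,4}  => 0  4->0 ok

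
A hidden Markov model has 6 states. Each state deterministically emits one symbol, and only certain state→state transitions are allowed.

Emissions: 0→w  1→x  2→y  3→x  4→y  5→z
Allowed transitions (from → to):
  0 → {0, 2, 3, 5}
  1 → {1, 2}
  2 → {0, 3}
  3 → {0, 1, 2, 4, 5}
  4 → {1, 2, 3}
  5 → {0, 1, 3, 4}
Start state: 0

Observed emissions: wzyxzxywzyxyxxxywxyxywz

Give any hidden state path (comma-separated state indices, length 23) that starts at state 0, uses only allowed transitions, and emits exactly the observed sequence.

0,5,4,3,5,3,2,0,5,4,3,4,1,1,1,2,0,3,4,1,2,0,5

  0: obs=w cand={0} pick 0 [start]
  1: obs=z cand={5} pick 5 [0->5 ok]
  2: obs=y cand={2,4} pick 4 [5->4 ok]
  3: obs=x cand={1,3} pick 3 [4->3 ok]
  4: obs=z cand={5} pick 5 [3->5 ok]
  5: obs=x cand={1,3} pick 3 [5->3 ok]
  6: obs=y cand={2,4} pick 2 [3->2 ok]
  7: obs=w cand={0} pick 0 [2->0 ok]
  8: obs=z cand={5} pick 5 [0->5 ok]
  9: obs=y cand={2,4} pick 4 [5->4 ok]
  10: obs=x cand={1,3} pick 3 [4->3 ok]
  11: obs=y cand={2,4} pick 4 [3->4 ok]
  12: obs=x cand={1,3} pick 1 [4->1 ok]
  13: obs=x cand={1,3} pick 1 [1->1 ok]
  14: obs=x cand={1,3} pick 1 [1->1 ok]
  15: obs=y cand={2,4} pick 2 [1->2 ok]
  16: obs=w cand={0} pick 0 [2->0 ok]
  17: obs=x cand={1,3} pick 3 [0->3 ok]
  18: obs=y cand={2,4} pick 4 [3->4 ok]
  19: obs=x cand={1,3} pick 1 [4->1 ok]
  20: obs=y cand={2,4} pick 2 [1->2 ok]
  21: obs=w cand={0} pick 0 [2->0 ok]
  22: obs=z cand={5} pick 5 [0->5 ok]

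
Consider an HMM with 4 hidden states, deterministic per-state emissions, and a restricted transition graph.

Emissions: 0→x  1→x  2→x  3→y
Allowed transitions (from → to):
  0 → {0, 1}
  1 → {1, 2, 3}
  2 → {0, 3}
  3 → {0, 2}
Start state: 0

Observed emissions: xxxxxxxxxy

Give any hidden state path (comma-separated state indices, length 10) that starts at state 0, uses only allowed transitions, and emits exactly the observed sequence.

0,0,0,0,1,1,1,1,2,3

  t0 'x' -> {0,1,2}, take 0 (start)
  t1 'x' -> {0,1,2}, take 0 (0->0 ok)
  t2 'x' -> {0,1,2}, take 0 (0->0 ok)
  t3 'x' -> {0,1,2}, take 0 (0->0 ok)
  t4 'x' -> {0,1,2}, take 1 (0->1 ok)
  t5 'x' -> {0,1,2}, take 1 (1->1 ok)
  t6 'x' -> {0,1,2}, take 1 (1->1 ok)
  t7 'x' -> {0,1,2}, take 1 (1->1 ok)
  t8 'x' -> {0,1,2}, take 2 (1->2 ok)
  t9 'y' -> {3}, take 3 (2->3 ok)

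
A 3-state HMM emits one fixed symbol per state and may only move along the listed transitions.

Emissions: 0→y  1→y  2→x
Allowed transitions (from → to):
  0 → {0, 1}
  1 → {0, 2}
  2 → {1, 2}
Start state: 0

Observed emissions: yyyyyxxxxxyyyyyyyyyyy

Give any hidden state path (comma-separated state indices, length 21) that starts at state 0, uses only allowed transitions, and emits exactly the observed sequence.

  t0 'y' -> {0,1}, take 0 (start)
  t1 'y' -> {0,1}, take 0 (0->0 ok)
  t2 'y' -> {0,1}, take 0 (0->0 ok)
  t3 'y' -> {0,1}, take 0 (0->0 ok)
  t4 'y' -> {0,1}, take 1 (0->1 ok)
  t5 'x' -> {2}, take 2 (1->2 ok)
  t6 'x' -> {2}, take 2 (2->2 ok)
  t7 'x' -> {2}, take 2 (2->2 ok)
  t8 'x' -> {2}, take 2 (2->2 ok)
  t9 'x' -> {2}, take 2 (2->2 ok)
  t10 'y' -> {0,1}, take 1 (2->1 ok)
  t11 'y' -> {0,1}, take 0 (1->0 ok)
  t12 'y' -> {0,1}, take 0 (0->0 ok)
  t13 'y' -> {0,1}, take 1 (0->1 ok)
  t14 'y' -> {0,1}, take 0 (1->0 ok)
  t15 'y' -> {0,1}, take 1 (0->1 ok)
  t16 'y' -> {0,1}, take 0 (1->0 ok)
  t17 'y' -> {0,1}, take 1 (0->1 ok)
  t18 'y' -> {0,1}, take 0 (1->0 ok)
  t19 'y' -> {0,1}, take 1 (0->1 ok)
  t20 'y' -> {0,1}, take 0 (1->0 ok)

0,0,0,0,1,2,2,2,2,2,1,0,0,1,0,1,0,1,0,1,0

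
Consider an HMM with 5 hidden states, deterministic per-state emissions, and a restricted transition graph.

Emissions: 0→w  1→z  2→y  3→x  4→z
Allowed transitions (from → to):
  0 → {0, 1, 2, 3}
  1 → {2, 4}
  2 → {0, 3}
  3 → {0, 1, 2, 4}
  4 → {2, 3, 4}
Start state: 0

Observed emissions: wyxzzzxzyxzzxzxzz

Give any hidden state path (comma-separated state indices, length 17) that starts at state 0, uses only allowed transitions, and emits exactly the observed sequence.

0,2,3,1,4,4,3,4,2,3,1,4,3,4,3,1,4

  pos 0: w in {0}, choose 0; start
  pos 1: y in {2}, choose 2; 0->2 ok
  pos 2: x in {3}, choose 3; 2->3 ok
  pos 3: z in {1,4}, choose 1; 3->1 ok
  pos 4: z in {1,4}, choose 4; 1->4 ok
  pos 5: z in {1,4}, choose 4; 4->4 ok
  pos 6: x in {3}, choose 3; 4->3 ok
  pos 7: z in {1,4}, choose 4; 3->4 ok
  pos 8: y in {2}, choose 2; 4->2 ok
  pos 9: x in {3}, choose 3; 2->3 ok
  pos 10: z in {1,4}, choose 1; 3->1 ok
  pos 11: z in {1,4}, choose 4; 1->4 ok
  pos 12: x in {3}, choose 3; 4->3 ok
  pos 13: z in {1,4}, choose 4; 3->4 ok
  pos 14: x in {3}, choose 3; 4->3 ok
  pos 15: z in {1,4}, choose 1; 3->1 ok
  pos 16: z in {1,4}, choose 4; 1->4 ok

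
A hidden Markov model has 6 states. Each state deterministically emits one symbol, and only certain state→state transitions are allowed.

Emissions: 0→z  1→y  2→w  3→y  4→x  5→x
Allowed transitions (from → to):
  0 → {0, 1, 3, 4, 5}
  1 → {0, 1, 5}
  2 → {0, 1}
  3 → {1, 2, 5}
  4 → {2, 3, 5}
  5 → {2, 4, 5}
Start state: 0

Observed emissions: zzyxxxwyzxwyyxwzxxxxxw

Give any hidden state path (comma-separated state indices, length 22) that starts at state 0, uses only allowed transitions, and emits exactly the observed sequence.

0,0,1,5,5,5,2,1,0,4,2,1,1,5,2,0,5,4,5,5,5,2

  pos 0: z in {0}, choose 0; start
  pos 1: z in {0}, choose 0; 0->0 ok
  pos 2: y in {1,3}, choose 1; 0->1 ok
  pos 3: x in {4,5}, choose 5; 1->5 ok
  pos 4: x in {4,5}, choose 5; 5->5 ok
  pos 5: x in {4,5}, choose 5; 5->5 ok
  pos 6: w in {2}, choose 2; 5->2 ok
  pos 7: y in {1,3}, choose 1; 2->1 ok
  pos 8: z in {0}, choose 0; 1->0 ok
  pos 9: x in {4,5}, choose 4; 0->4 ok
  pos 10: w in {2}, choose 2; 4->2 ok
  pos 11: y in {1,3}, choose 1; 2->1 ok
  pos 12: y in {1,3}, choose 1; 1->1 ok
  pos 13: x in {4,5}, choose 5; 1->5 ok
  pos 14: w in {2}, choose 2; 5->2 ok
  pos 15: z in {0}, choose 0; 2->0 ok
  pos 16: x in {4,5}, choose 5; 0->5 ok
  pos 17: x in {4,5}, choose 4; 5->4 ok
  pos 18: x in {4,5}, choose 5; 4->5 ok
  pos 19: x in {4,5}, choose 5; 5->5 ok
  pos 20: x in {4,5}, choose 5; 5->5 ok
  pos 21: w in {2}, choose 2; 5->2 ok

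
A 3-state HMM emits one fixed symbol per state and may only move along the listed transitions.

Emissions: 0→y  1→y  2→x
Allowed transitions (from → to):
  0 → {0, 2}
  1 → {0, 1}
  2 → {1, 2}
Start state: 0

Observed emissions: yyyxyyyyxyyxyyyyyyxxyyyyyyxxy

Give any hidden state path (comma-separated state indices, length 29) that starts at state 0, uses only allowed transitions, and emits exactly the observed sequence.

  pos 0: y in {0,1}, choose 0; start
  pos 1: y in {0,1}, choose 0; 0->0 ok
  pos 2: y in {0,1}, choose 0; 0->0 ok
  pos 3: x in {2}, choose 2; 0->2 ok
  pos 4: y in {0,1}, choose 1; 2->1 ok
  pos 5: y in {0,1}, choose 1; 1->1 ok
  pos 6: y in {0,1}, choose 1; 1->1 ok
  pos 7: y in {0,1}, choose 0; 1->0 ok
  pos 8: x in {2}, choose 2; 0->2 ok
  pos 9: y in {0,1}, choose 1; 2->1 ok
  pos 10: y in {0,1}, choose 0; 1->0 ok
  pos 11: x in {2}, choose 2; 0->2 ok
  pos 12: y in {0,1}, choose 1; 2->1 ok
  pos 13: y in {0,1}, choose 1; 1->1 ok
  pos 14: y in {0,1}, choose 1; 1->1 ok
  pos 15: y in {0,1}, choose 0; 1->0 ok
  pos 16: y in {0,1}, choose 0; 0->0 ok
  pos 17: y in {0,1}, choose 0; 0->0 ok
  pos 18: x in {2}, choose 2; 0->2 ok
  pos 19: x in {2}, choose 2; 2->2 ok
  pos 20: y in {0,1}, choose 1; 2->1 ok
  pos 21: y in {0,1}, choose 1; 1->1 ok
  pos 22: y in {0,1}, choose 1; 1->1 ok
  pos 23: y in {0,1}, choose 1; 1->1 ok
  pos 24: y in {0,1}, choose 0; 1->0 ok
  pos 25: y in {0,1}, choose 0; 0->0 ok
  pos 26: x in {2}, choose 2; 0->2 ok
  pos 27: x in {2}, choose 2; 2->2 ok
  pos 28: y in {0,1}, choose 1; 2->1 ok

0,0,0,2,1,1,1,0,2,1,0,2,1,1,1,0,0,0,2,2,1,1,1,1,0,0,2,2,1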